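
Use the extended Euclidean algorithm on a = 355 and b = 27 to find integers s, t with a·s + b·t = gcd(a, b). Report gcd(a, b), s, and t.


Euclidean algorithm on (355, 27) — divide until remainder is 0:
  355 = 13 · 27 + 4
  27 = 6 · 4 + 3
  4 = 1 · 3 + 1
  3 = 3 · 1 + 0
gcd(355, 27) = 1.
Track Bezout coefficients alongside the remainders: start with r₀ = 355 = a·1 + b·0 (s = 1, t = 0) and r₁ = 27 = a·0 + b·1 (s = 0, t = 1); each new remainder r_{k+1} = r_{k-1} − q_k·r_k inherits s_{k+1} = s_{k-1} − q_k·s_k, t_{k+1} = t_{k-1} − q_k·t_k, so r_k = a·s_k + b·t_k at every step:
  q = 13: r = 4, s = 1 − 13·0 = 1, t = 0 − 13·1 = -13  (check: 355·1 + 27·(-13) = 4)
  q = 6: r = 3, s = 0 − 6·1 = -6, t = 1 − 6·(-13) = 79  (check: 355·(-6) + 27·79 = 3)
  q = 1: r = 1, s = 1 − 1·(-6) = 7, t = -13 − 1·79 = -92  (check: 355·7 + 27·(-92) = 1)
The row with r = 1 (the gcd) gives the Bezout coefficients s = 7, t = -92.
Result: 355 · (7) + 27 · (-92) = 1.

gcd(355, 27) = 1; s = 7, t = -92 (check: 355·7 + 27·(-92) = 1).


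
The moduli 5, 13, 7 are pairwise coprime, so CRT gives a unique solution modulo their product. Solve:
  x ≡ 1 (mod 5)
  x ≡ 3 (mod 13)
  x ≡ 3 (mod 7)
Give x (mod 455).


Moduli 5, 13, 7 are pairwise coprime; by CRT there is a unique solution modulo M = 5 · 13 · 7 = 455.
Solve pairwise, accumulating the modulus:
  Start with x ≡ 1 (mod 5).
  Combine with x ≡ 3 (mod 13): since gcd(5, 13) = 1, we get a unique residue mod 65.
    Write x = 1 + 5·t and substitute into x ≡ 3 (mod 13): 5·t ≡ 3 − 1 = 2 (mod 13).
    The inverse of 5 mod 13 is 8 (since 5·8 = 40 = 3·13 + 1), so t ≡ 8·2 = 16 ≡ 3 (mod 13).
    Then x = 1 + 5·3 = 16, valid modulo lcm(5, 13) = 65: x ≡ 16 (mod 65).
  Combine with x ≡ 3 (mod 7): since gcd(65, 7) = 1, we get a unique residue mod 455.
    Write x = 16 + 65·t and substitute into x ≡ 3 (mod 7): 65·t ≡ 3 − 16 = -13 (mod 7).
    Reduce coefficients mod 7: 2·t ≡ 1 (mod 7).
    The inverse of 2 mod 7 is 4 (since 2·4 = 8 = 1·7 + 1), so t ≡ 4·1 = 4 ≡ 4 (mod 7).
    Then x = 16 + 65·4 = 276, valid modulo lcm(65, 7) = 455: x ≡ 276 (mod 455).
Verify: 276 mod 5 = 1 ✓, 276 mod 13 = 3 ✓, 276 mod 7 = 3 ✓.

x ≡ 276 (mod 455).


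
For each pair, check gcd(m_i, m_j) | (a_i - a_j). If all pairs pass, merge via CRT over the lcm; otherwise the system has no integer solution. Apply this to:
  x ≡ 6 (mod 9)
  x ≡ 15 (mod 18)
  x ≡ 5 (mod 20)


Moduli 9, 18, 20 are not pairwise coprime, so CRT works modulo lcm(m_i) when all pairwise compatibility conditions hold.
Pairwise compatibility: gcd(m_i, m_j) must divide a_i - a_j for every pair.
Merge one congruence at a time:
  Start: x ≡ 6 (mod 9).
  Combine with x ≡ 15 (mod 18): gcd(9, 18) = 9; 15 - 6 = 9, which IS divisible by 9, so compatible.
    Write x = 6 + 9·t and substitute into x ≡ 15 (mod 18): 9·t ≡ 15 − 6 = 9 (mod 18).
    Divide the congruence (and modulus) by g = 9: 1·t ≡ 1 (mod 2).
    So t ≡ 1 (mod 2).
    Then x = 6 + 9·1 = 15, valid modulo lcm(9, 18) = 18: x ≡ 15 (mod 18).
  Combine with x ≡ 5 (mod 20): gcd(18, 20) = 2; 5 - 15 = -10, which IS divisible by 2, so compatible.
    Write x = 15 + 18·t and substitute into x ≡ 5 (mod 20): 18·t ≡ 5 − 15 = -10 (mod 20).
    Divide the congruence (and modulus) by g = 2: 9·t ≡ -5 (mod 10).
    Reduce coefficients mod 10: 9·t ≡ 5 (mod 10).
    The inverse of 9 mod 10 is 9 (since 9·9 = 81 = 8·10 + 1), so t ≡ 9·5 = 45 ≡ 5 (mod 10).
    Then x = 15 + 18·5 = 105, valid modulo lcm(18, 20) = 180: x ≡ 105 (mod 180).
Verify: 105 mod 9 = 6, 105 mod 18 = 15, 105 mod 20 = 5.

x ≡ 105 (mod 180).


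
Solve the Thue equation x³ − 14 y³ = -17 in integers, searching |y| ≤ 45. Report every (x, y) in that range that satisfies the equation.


The equation is x³ - 14y³ = -17. For fixed y, x³ = 14·y³ − 17, so a solution requires the RHS to be a perfect cube.
Strategy: iterate y from -45 to 45, compute RHS = 14·y³ − 17, and check whether it is a (positive or negative) perfect cube.
Check small values of y:
  y = 0: RHS = -17 is not a perfect cube.
  y = 1: RHS = -3 is not a perfect cube.
  y = -1: RHS = -31 is not a perfect cube.
  y = 2: RHS = 95 is not a perfect cube.
  y = -2: RHS = -129 is not a perfect cube.
  y = 3: RHS = 361 is not a perfect cube.
  y = -3: RHS = -395 is not a perfect cube.
Continuing the search up to |y| = 45 finds no solutions either.
No (x, y) in the scanned range satisfies the equation.

No integer solutions with |y| ≤ 45.


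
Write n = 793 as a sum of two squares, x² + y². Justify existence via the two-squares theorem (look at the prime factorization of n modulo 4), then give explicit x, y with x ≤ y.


Step 1: Factor n = 793 = 13 · 61.
Step 2: Check the mod-4 condition on each prime factor: 13 ≡ 1 (mod 4), exponent 1; 61 ≡ 1 (mod 4), exponent 1.
All primes ≡ 3 (mod 4) appear to even exponent (or don't appear), so by the two-squares theorem n IS expressible as a sum of two squares.
Step 3: Build a representation. Here n = 13 · 61 is a product of primes ≡ 1 (mod 4). Each prime p ≡ 1 (mod 4) is itself a sum of two squares; find a² by testing p − a² for a perfect square:
  13: 13 − 1² = 12, 13 − 2² = 9 = 3² ⇒ 13 = 2² + 3².
  61: 61 − 1² = 60, 61 − 2² = 57, 61 − 3² = 52, 61 − 4² = 45, 61 − 5² = 36 = 6² ⇒ 61 = 5² + 6².
  Combine using the Brahmagupta–Fibonacci identity (a² + b²)(c² + d²) = (ac − bd)² + (ad + bc)² = (ac + bd)² + (ad − bc)²:
  13 · 61 = 793: from (2² + 3²)(5² + 6²), take (2·5 − 3·6, 2·6 + 3·5) = (10 − 18, 12 + 15) = (-8, 27); dropping signs (only squares matter) gives (8, 27); check 8² + 27² = 64 + 729 = 793 ✓.
Step 4: Order so x ≤ y and verify: 8² + 27² = 64 + 729 = 793 = n. ✓

n = 793 = 8² + 27² (one valid representation with x ≤ y).


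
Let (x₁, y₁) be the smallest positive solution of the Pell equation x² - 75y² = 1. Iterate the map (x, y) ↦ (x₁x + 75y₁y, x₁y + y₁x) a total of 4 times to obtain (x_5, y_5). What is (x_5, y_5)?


Step 1: Find the fundamental solution (x₁, y₁) of x² - 75y² = 1.
  Expand √75 as a continued fraction. a₀ = ⌊√75⌋ = 8; iterate m_{k+1} = d_k·a_k − m_k, d_{k+1} = (75 − m_{k+1}²)/d_k, a_{k+1} = ⌊(a₀ + m_{k+1})/d_{k+1}⌋ (starting m₀ = 0, d₀ = 1), with convergents p_k = a_k·p_{k-1} + p_{k-2}, q_k = a_k·q_{k-1} + q_{k-2} (p₋₁ = 1, q₋₁ = 0):
  k = 0: a₀ = 8; p₀/q₀ = 8/1; p₀² − 75·q₀² = 64 − 75 = -11.
  k = 1: m = 8, d = 11, a = ⌊(8 + 8)/11⌋ = 1; p/q = (1·8 + 1)/(1·1 + 0) = 9/1; p² − 75·q² = 81 − 75 = 6.
  k = 2: m = 3, d = 6, a = ⌊(8 + 3)/6⌋ = 1; p/q = (1·9 + 8)/(1·1 + 1) = 17/2; p² − 75·q² = 289 − 300 = -11.
  k = 3: m = 3, d = 11, a = ⌊(8 + 3)/11⌋ = 1; p/q = (1·17 + 9)/(1·2 + 1) = 26/3; p² − 75·q² = 676 − 675 = 1.
  The first convergent with p² − 75·q² = 1 gives the fundamental solution (x₁, y₁) = (26, 3).
Step 2: Apply the recurrence (x_{n+1}, y_{n+1}) = (x₁x_n + 75y₁y_n, x₁y_n + y₁x_n) repeatedly.
  From (x_1, y_1) = (26, 3): x_2 = 26·26 + 75·3·3 = 1351; y_2 = 26·3 + 3·26 = 156.
  From (x_2, y_2) = (1351, 156): x_3 = 26·1351 + 75·3·156 = 70226; y_3 = 26·156 + 3·1351 = 8109.
  From (x_3, y_3) = (70226, 8109): x_4 = 26·70226 + 75·3·8109 = 3650401; y_4 = 26·8109 + 3·70226 = 421512.
  From (x_4, y_4) = (3650401, 421512): x_5 = 26·3650401 + 75·3·421512 = 189750626; y_5 = 26·421512 + 3·3650401 = 21910515.
Step 3: Verify x_5² - 75·y_5² = 36005300067391876 - 36005300067391875 = 1 (should be 1). ✓

(x_1, y_1) = (26, 3); (x_5, y_5) = (189750626, 21910515).


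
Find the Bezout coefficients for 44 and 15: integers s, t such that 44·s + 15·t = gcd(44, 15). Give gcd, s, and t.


Euclidean algorithm on (44, 15) — divide until remainder is 0:
  44 = 2 · 15 + 14
  15 = 1 · 14 + 1
  14 = 14 · 1 + 0
gcd(44, 15) = 1.
Track Bezout coefficients alongside the remainders: start with r₀ = 44 = a·1 + b·0 (s = 1, t = 0) and r₁ = 15 = a·0 + b·1 (s = 0, t = 1); each new remainder r_{k+1} = r_{k-1} − q_k·r_k inherits s_{k+1} = s_{k-1} − q_k·s_k, t_{k+1} = t_{k-1} − q_k·t_k, so r_k = a·s_k + b·t_k at every step:
  q = 2: r = 14, s = 1 − 2·0 = 1, t = 0 − 2·1 = -2  (check: 44·1 + 15·(-2) = 14)
  q = 1: r = 1, s = 0 − 1·1 = -1, t = 1 − 1·(-2) = 3  (check: 44·(-1) + 15·3 = 1)
The row with r = 1 (the gcd) gives the Bezout coefficients s = -1, t = 3.
Result: 44 · (-1) + 15 · (3) = 1.

gcd(44, 15) = 1; s = -1, t = 3 (check: 44·(-1) + 15·3 = 1).


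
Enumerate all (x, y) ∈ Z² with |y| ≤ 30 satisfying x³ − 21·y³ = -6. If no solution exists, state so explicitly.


The equation is x³ - 21y³ = -6. For fixed y, x³ = 21·y³ − 6, so a solution requires the RHS to be a perfect cube.
Strategy: iterate y from -30 to 30, compute RHS = 21·y³ − 6, and check whether it is a (positive or negative) perfect cube.
Check small values of y:
  y = 0: RHS = -6 is not a perfect cube.
  y = 1: RHS = 15 is not a perfect cube.
  y = -1: RHS = -27 = (-3)³ ⇒ x = -3 works.
  y = 2: RHS = 162 is not a perfect cube.
  y = -2: RHS = -174 is not a perfect cube.
  y = 3: RHS = 561 is not a perfect cube.
  y = -3: RHS = -573 is not a perfect cube.
Continuing the search up to |y| = 30 finds no further solutions beyond those listed.
Collected solutions: (-3, -1).

Solutions (with |y| ≤ 30): (-3, -1).


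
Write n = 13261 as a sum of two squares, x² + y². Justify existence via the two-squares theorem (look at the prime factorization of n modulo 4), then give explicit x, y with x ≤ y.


Step 1: Factor n = 13261 = 89 · 149.
Step 2: Check the mod-4 condition on each prime factor: 89 ≡ 1 (mod 4), exponent 1; 149 ≡ 1 (mod 4), exponent 1.
All primes ≡ 3 (mod 4) appear to even exponent (or don't appear), so by the two-squares theorem n IS expressible as a sum of two squares.
Step 3: Build a representation. Here n = 89 · 149 is a product of primes ≡ 1 (mod 4). Each prime p ≡ 1 (mod 4) is itself a sum of two squares; find a² by testing p − a² for a perfect square:
  89: 89 − 1² = 88, 89 − 2² = 85, 89 − 3² = 80, 89 − 4² = 73, 89 − 5² = 64 = 8² ⇒ 89 = 5² + 8².
  149: 149 − 1² = 148, 149 − 2² = 145, 149 − 3² = 140, 149 − 4² = 133, 149 − 5² = 124, 149 − 6² = 113, 149 − 7² = 100 = 10² ⇒ 149 = 7² + 10².
  Combine using the Brahmagupta–Fibonacci identity (a² + b²)(c² + d²) = (ac − bd)² + (ad + bc)² = (ac + bd)² + (ad − bc)²:
  89 · 149 = 13261: from (5² + 8²)(7² + 10²), take (5·7 − 8·10, 5·10 + 8·7) = (35 − 80, 50 + 56) = (-45, 106); dropping signs (only squares matter) gives (45, 106); check 45² + 106² = 2025 + 11236 = 13261 ✓.
Step 4: Order so x ≤ y and verify: 45² + 106² = 2025 + 11236 = 13261 = n. ✓

n = 13261 = 45² + 106² (one valid representation with x ≤ y).


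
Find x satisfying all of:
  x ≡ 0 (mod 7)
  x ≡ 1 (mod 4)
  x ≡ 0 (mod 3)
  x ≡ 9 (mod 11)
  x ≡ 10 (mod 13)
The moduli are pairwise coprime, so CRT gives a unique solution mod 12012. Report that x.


Product of moduli M = 7 · 4 · 3 · 11 · 13 = 12012.
Merge one congruence at a time:
  Start: x ≡ 0 (mod 7).
  Combine with x ≡ 1 (mod 4); new modulus lcm = 28.
    Write x = 0 + 7·t and substitute into x ≡ 1 (mod 4): 7·t ≡ 1 − 0 = 1 (mod 4).
    Reduce coefficients mod 4: 3·t ≡ 1 (mod 4).
    The inverse of 3 mod 4 is 3 (since 3·3 = 9 = 2·4 + 1), so t ≡ 3·1 = 3 ≡ 3 (mod 4).
    Then x = 0 + 7·3 = 21, valid modulo lcm(7, 4) = 28: x ≡ 21 (mod 28).
  Combine with x ≡ 0 (mod 3); new modulus lcm = 84.
    Write x = 21 + 28·t and substitute into x ≡ 0 (mod 3): 28·t ≡ 0 − 21 = -21 (mod 3).
    Reduce coefficients mod 3: 1·t ≡ 0 (mod 3).
    So t ≡ 0 (mod 3).
    Then x = 21 + 28·0 = 21, valid modulo lcm(28, 3) = 84: x ≡ 21 (mod 84).
  Combine with x ≡ 9 (mod 11); new modulus lcm = 924.
    Write x = 21 + 84·t and substitute into x ≡ 9 (mod 11): 84·t ≡ 9 − 21 = -12 (mod 11).
    Reduce coefficients mod 11: 7·t ≡ 10 (mod 11).
    The inverse of 7 mod 11 is 8 (since 7·8 = 56 = 5·11 + 1), so t ≡ 8·10 = 80 ≡ 3 (mod 11).
    Then x = 21 + 84·3 = 273, valid modulo lcm(84, 11) = 924: x ≡ 273 (mod 924).
  Combine with x ≡ 10 (mod 13); new modulus lcm = 12012.
    Write x = 273 + 924·t and substitute into x ≡ 10 (mod 13): 924·t ≡ 10 − 273 = -263 (mod 13).
    Reduce coefficients mod 13: 1·t ≡ 10 (mod 13).
    So t ≡ 10 (mod 13).
    Then x = 273 + 924·10 = 9513, valid modulo lcm(924, 13) = 12012: x ≡ 9513 (mod 12012).
Verify against each original: 9513 mod 7 = 0, 9513 mod 4 = 1, 9513 mod 3 = 0, 9513 mod 11 = 9, 9513 mod 13 = 10.

x ≡ 9513 (mod 12012).


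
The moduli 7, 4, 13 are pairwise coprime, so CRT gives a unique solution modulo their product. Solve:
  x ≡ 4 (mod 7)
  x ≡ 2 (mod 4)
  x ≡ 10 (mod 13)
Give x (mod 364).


Moduli 7, 4, 13 are pairwise coprime; by CRT there is a unique solution modulo M = 7 · 4 · 13 = 364.
Solve pairwise, accumulating the modulus:
  Start with x ≡ 4 (mod 7).
  Combine with x ≡ 2 (mod 4): since gcd(7, 4) = 1, we get a unique residue mod 28.
    Write x = 4 + 7·t and substitute into x ≡ 2 (mod 4): 7·t ≡ 2 − 4 = -2 (mod 4).
    Reduce coefficients mod 4: 3·t ≡ 2 (mod 4).
    The inverse of 3 mod 4 is 3 (since 3·3 = 9 = 2·4 + 1), so t ≡ 3·2 = 6 ≡ 2 (mod 4).
    Then x = 4 + 7·2 = 18, valid modulo lcm(7, 4) = 28: x ≡ 18 (mod 28).
  Combine with x ≡ 10 (mod 13): since gcd(28, 13) = 1, we get a unique residue mod 364.
    Write x = 18 + 28·t and substitute into x ≡ 10 (mod 13): 28·t ≡ 10 − 18 = -8 (mod 13).
    Reduce coefficients mod 13: 2·t ≡ 5 (mod 13).
    The inverse of 2 mod 13 is 7 (since 2·7 = 14 = 1·13 + 1), so t ≡ 7·5 = 35 ≡ 9 (mod 13).
    Then x = 18 + 28·9 = 270, valid modulo lcm(28, 13) = 364: x ≡ 270 (mod 364).
Verify: 270 mod 7 = 4 ✓, 270 mod 4 = 2 ✓, 270 mod 13 = 10 ✓.

x ≡ 270 (mod 364).


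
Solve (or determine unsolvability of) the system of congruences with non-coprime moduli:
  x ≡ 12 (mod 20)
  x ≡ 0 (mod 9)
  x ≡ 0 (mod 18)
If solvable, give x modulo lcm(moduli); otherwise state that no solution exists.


Moduli 20, 9, 18 are not pairwise coprime, so CRT works modulo lcm(m_i) when all pairwise compatibility conditions hold.
Pairwise compatibility: gcd(m_i, m_j) must divide a_i - a_j for every pair.
Merge one congruence at a time:
  Start: x ≡ 12 (mod 20).
  Combine with x ≡ 0 (mod 9): gcd(20, 9) = 1; 0 - 12 = -12, which IS divisible by 1, so compatible.
    Write x = 12 + 20·t and substitute into x ≡ 0 (mod 9): 20·t ≡ 0 − 12 = -12 (mod 9).
    Reduce coefficients mod 9: 2·t ≡ 6 (mod 9).
    The inverse of 2 mod 9 is 5 (since 2·5 = 10 = 1·9 + 1), so t ≡ 5·6 = 30 ≡ 3 (mod 9).
    Then x = 12 + 20·3 = 72, valid modulo lcm(20, 9) = 180: x ≡ 72 (mod 180).
  Combine with x ≡ 0 (mod 18): gcd(180, 18) = 18; 0 - 72 = -72, which IS divisible by 18, so compatible.
    Write x = 72 + 180·t and substitute into x ≡ 0 (mod 18): 180·t ≡ 0 − 72 = -72 (mod 18).
    Divide the congruence (and modulus) by g = 18: 10·t ≡ -4 (mod 1).
    Modulo 1 every t works; take t = 0.
    Then x = 72 + 180·0 = 72, valid modulo lcm(180, 18) = 180: x ≡ 72 (mod 180).
Verify: 72 mod 20 = 12, 72 mod 9 = 0, 72 mod 18 = 0.

x ≡ 72 (mod 180).


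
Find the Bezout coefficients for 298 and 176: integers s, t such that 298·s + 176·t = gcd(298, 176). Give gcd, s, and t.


Euclidean algorithm on (298, 176) — divide until remainder is 0:
  298 = 1 · 176 + 122
  176 = 1 · 122 + 54
  122 = 2 · 54 + 14
  54 = 3 · 14 + 12
  14 = 1 · 12 + 2
  12 = 6 · 2 + 0
gcd(298, 176) = 2.
Track Bezout coefficients alongside the remainders: start with r₀ = 298 = a·1 + b·0 (s = 1, t = 0) and r₁ = 176 = a·0 + b·1 (s = 0, t = 1); each new remainder r_{k+1} = r_{k-1} − q_k·r_k inherits s_{k+1} = s_{k-1} − q_k·s_k, t_{k+1} = t_{k-1} − q_k·t_k, so r_k = a·s_k + b·t_k at every step:
  q = 1: r = 122, s = 1 − 1·0 = 1, t = 0 − 1·1 = -1  (check: 298·1 + 176·(-1) = 122)
  q = 1: r = 54, s = 0 − 1·1 = -1, t = 1 − 1·(-1) = 2  (check: 298·(-1) + 176·2 = 54)
  q = 2: r = 14, s = 1 − 2·(-1) = 3, t = -1 − 2·2 = -5  (check: 298·3 + 176·(-5) = 14)
  q = 3: r = 12, s = -1 − 3·3 = -10, t = 2 − 3·(-5) = 17  (check: 298·(-10) + 176·17 = 12)
  q = 1: r = 2, s = 3 − 1·(-10) = 13, t = -5 − 1·17 = -22  (check: 298·13 + 176·(-22) = 2)
The row with r = 2 (the gcd) gives the Bezout coefficients s = 13, t = -22.
Result: 298 · (13) + 176 · (-22) = 2.

gcd(298, 176) = 2; s = 13, t = -22 (check: 298·13 + 176·(-22) = 2).


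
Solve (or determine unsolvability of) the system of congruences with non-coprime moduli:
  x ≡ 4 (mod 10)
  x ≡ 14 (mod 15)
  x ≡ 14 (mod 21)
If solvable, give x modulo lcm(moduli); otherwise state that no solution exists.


Moduli 10, 15, 21 are not pairwise coprime, so CRT works modulo lcm(m_i) when all pairwise compatibility conditions hold.
Pairwise compatibility: gcd(m_i, m_j) must divide a_i - a_j for every pair.
Merge one congruence at a time:
  Start: x ≡ 4 (mod 10).
  Combine with x ≡ 14 (mod 15): gcd(10, 15) = 5; 14 - 4 = 10, which IS divisible by 5, so compatible.
    Write x = 4 + 10·t and substitute into x ≡ 14 (mod 15): 10·t ≡ 14 − 4 = 10 (mod 15).
    Divide the congruence (and modulus) by g = 5: 2·t ≡ 2 (mod 3).
    The inverse of 2 mod 3 is 2 (since 2·2 = 4 = 1·3 + 1), so t ≡ 2·2 = 4 ≡ 1 (mod 3).
    Then x = 4 + 10·1 = 14, valid modulo lcm(10, 15) = 30: x ≡ 14 (mod 30).
  Combine with x ≡ 14 (mod 21): gcd(30, 21) = 3; 14 - 14 = 0, which IS divisible by 3, so compatible.
    Write x = 14 + 30·t and substitute into x ≡ 14 (mod 21): 30·t ≡ 14 − 14 = 0 (mod 21).
    Divide the congruence (and modulus) by g = 3: 10·t ≡ 0 (mod 7).
    Reduce coefficients mod 7: 3·t ≡ 0 (mod 7).
    The inverse of 3 mod 7 is 5 (since 3·5 = 15 = 2·7 + 1), so t ≡ 5·0 = 0 ≡ 0 (mod 7).
    Then x = 14 + 30·0 = 14, valid modulo lcm(30, 21) = 210: x ≡ 14 (mod 210).
Verify: 14 mod 10 = 4, 14 mod 15 = 14, 14 mod 21 = 14.

x ≡ 14 (mod 210).


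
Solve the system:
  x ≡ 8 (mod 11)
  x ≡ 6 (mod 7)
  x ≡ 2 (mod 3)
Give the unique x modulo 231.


Moduli 11, 7, 3 are pairwise coprime; by CRT there is a unique solution modulo M = 11 · 7 · 3 = 231.
Solve pairwise, accumulating the modulus:
  Start with x ≡ 8 (mod 11).
  Combine with x ≡ 6 (mod 7): since gcd(11, 7) = 1, we get a unique residue mod 77.
    Write x = 8 + 11·t and substitute into x ≡ 6 (mod 7): 11·t ≡ 6 − 8 = -2 (mod 7).
    Reduce coefficients mod 7: 4·t ≡ 5 (mod 7).
    The inverse of 4 mod 7 is 2 (since 4·2 = 8 = 1·7 + 1), so t ≡ 2·5 = 10 ≡ 3 (mod 7).
    Then x = 8 + 11·3 = 41, valid modulo lcm(11, 7) = 77: x ≡ 41 (mod 77).
  Combine with x ≡ 2 (mod 3): since gcd(77, 3) = 1, we get a unique residue mod 231.
    Write x = 41 + 77·t and substitute into x ≡ 2 (mod 3): 77·t ≡ 2 − 41 = -39 (mod 3).
    Reduce coefficients mod 3: 2·t ≡ 0 (mod 3).
    The inverse of 2 mod 3 is 2 (since 2·2 = 4 = 1·3 + 1), so t ≡ 2·0 = 0 ≡ 0 (mod 3).
    Then x = 41 + 77·0 = 41, valid modulo lcm(77, 3) = 231: x ≡ 41 (mod 231).
Verify: 41 mod 11 = 8 ✓, 41 mod 7 = 6 ✓, 41 mod 3 = 2 ✓.

x ≡ 41 (mod 231).


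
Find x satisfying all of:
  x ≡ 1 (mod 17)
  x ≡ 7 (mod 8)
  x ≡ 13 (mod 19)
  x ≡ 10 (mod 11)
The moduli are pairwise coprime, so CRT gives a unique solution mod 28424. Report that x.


Product of moduli M = 17 · 8 · 19 · 11 = 28424.
Merge one congruence at a time:
  Start: x ≡ 1 (mod 17).
  Combine with x ≡ 7 (mod 8); new modulus lcm = 136.
    Write x = 1 + 17·t and substitute into x ≡ 7 (mod 8): 17·t ≡ 7 − 1 = 6 (mod 8).
    Reduce coefficients mod 8: 1·t ≡ 6 (mod 8).
    So t ≡ 6 (mod 8).
    Then x = 1 + 17·6 = 103, valid modulo lcm(17, 8) = 136: x ≡ 103 (mod 136).
  Combine with x ≡ 13 (mod 19); new modulus lcm = 2584.
    Write x = 103 + 136·t and substitute into x ≡ 13 (mod 19): 136·t ≡ 13 − 103 = -90 (mod 19).
    Reduce coefficients mod 19: 3·t ≡ 5 (mod 19).
    The inverse of 3 mod 19 is 13 (since 3·13 = 39 = 2·19 + 1), so t ≡ 13·5 = 65 ≡ 8 (mod 19).
    Then x = 103 + 136·8 = 1191, valid modulo lcm(136, 19) = 2584: x ≡ 1191 (mod 2584).
  Combine with x ≡ 10 (mod 11); new modulus lcm = 28424.
    Write x = 1191 + 2584·t and substitute into x ≡ 10 (mod 11): 2584·t ≡ 10 − 1191 = -1181 (mod 11).
    Reduce coefficients mod 11: 10·t ≡ 7 (mod 11).
    The inverse of 10 mod 11 is 10 (since 10·10 = 100 = 9·11 + 1), so t ≡ 10·7 = 70 ≡ 4 (mod 11).
    Then x = 1191 + 2584·4 = 11527, valid modulo lcm(2584, 11) = 28424: x ≡ 11527 (mod 28424).
Verify against each original: 11527 mod 17 = 1, 11527 mod 8 = 7, 11527 mod 19 = 13, 11527 mod 11 = 10.

x ≡ 11527 (mod 28424).


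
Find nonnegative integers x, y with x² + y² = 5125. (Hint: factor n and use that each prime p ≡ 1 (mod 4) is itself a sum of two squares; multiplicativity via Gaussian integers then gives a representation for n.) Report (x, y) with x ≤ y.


Step 1: Factor n = 5125 = 5^3 · 41.
Step 2: Check the mod-4 condition on each prime factor: 5 ≡ 1 (mod 4), exponent 3; 41 ≡ 1 (mod 4), exponent 1.
All primes ≡ 3 (mod 4) appear to even exponent (or don't appear), so by the two-squares theorem n IS expressible as a sum of two squares.
Step 3: Build a representation. Group n = k² · m with k = 5 and m = 5 · 41 = 205 (a product of primes ≡ 1 (mod 4)); a representation of m scales to one of n via (k·x)² + (k·y)² = k²(x² + y²). Each prime p ≡ 1 (mod 4) is itself a sum of two squares; find a² by testing p − a² for a perfect square:
  5: 5 − 1² = 4 = 2² ⇒ 5 = 1² + 2².
  41: 41 − 1² = 40, 41 − 2² = 37, 41 − 3² = 32, 41 − 4² = 25 = 5² ⇒ 41 = 4² + 5².
  Combine using the Brahmagupta–Fibonacci identity (a² + b²)(c² + d²) = (ac − bd)² + (ad + bc)² = (ac + bd)² + (ad − bc)²:
  5 · 41 = 205: from (1² + 2²)(4² + 5²), take (1·4 − 2·5, 1·5 + 2·4) = (4 − 10, 5 + 8) = (-6, 13); dropping signs (only squares matter) gives (6, 13); check 6² + 13² = 36 + 169 = 205 ✓.
  Scale by k = 5: (5·6, 5·13) = (30, 65).
Step 4: Order so x ≤ y and verify: 30² + 65² = 900 + 4225 = 5125 = n. ✓

n = 5125 = 30² + 65² (one valid representation with x ≤ y).


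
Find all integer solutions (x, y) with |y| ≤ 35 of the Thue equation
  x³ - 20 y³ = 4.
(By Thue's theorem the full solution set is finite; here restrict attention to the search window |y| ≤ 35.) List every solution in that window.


The equation is x³ - 20y³ = 4. For fixed y, x³ = 20·y³ + 4, so a solution requires the RHS to be a perfect cube.
Strategy: iterate y from -35 to 35, compute RHS = 20·y³ + 4, and check whether it is a (positive or negative) perfect cube.
Check small values of y:
  y = 0: RHS = 4 is not a perfect cube.
  y = 1: RHS = 24 is not a perfect cube.
  y = -1: RHS = -16 is not a perfect cube.
  y = 2: RHS = 164 is not a perfect cube.
  y = -2: RHS = -156 is not a perfect cube.
  y = 3: RHS = 544 is not a perfect cube.
  y = -3: RHS = -536 is not a perfect cube.
Continuing the search up to |y| = 35 finds no solutions either.
No (x, y) in the scanned range satisfies the equation.

No integer solutions with |y| ≤ 35.


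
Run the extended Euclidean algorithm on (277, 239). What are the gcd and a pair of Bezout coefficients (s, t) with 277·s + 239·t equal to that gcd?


Euclidean algorithm on (277, 239) — divide until remainder is 0:
  277 = 1 · 239 + 38
  239 = 6 · 38 + 11
  38 = 3 · 11 + 5
  11 = 2 · 5 + 1
  5 = 5 · 1 + 0
gcd(277, 239) = 1.
Track Bezout coefficients alongside the remainders: start with r₀ = 277 = a·1 + b·0 (s = 1, t = 0) and r₁ = 239 = a·0 + b·1 (s = 0, t = 1); each new remainder r_{k+1} = r_{k-1} − q_k·r_k inherits s_{k+1} = s_{k-1} − q_k·s_k, t_{k+1} = t_{k-1} − q_k·t_k, so r_k = a·s_k + b·t_k at every step:
  q = 1: r = 38, s = 1 − 1·0 = 1, t = 0 − 1·1 = -1  (check: 277·1 + 239·(-1) = 38)
  q = 6: r = 11, s = 0 − 6·1 = -6, t = 1 − 6·(-1) = 7  (check: 277·(-6) + 239·7 = 11)
  q = 3: r = 5, s = 1 − 3·(-6) = 19, t = -1 − 3·7 = -22  (check: 277·19 + 239·(-22) = 5)
  q = 2: r = 1, s = -6 − 2·19 = -44, t = 7 − 2·(-22) = 51  (check: 277·(-44) + 239·51 = 1)
The row with r = 1 (the gcd) gives the Bezout coefficients s = -44, t = 51.
Result: 277 · (-44) + 239 · (51) = 1.

gcd(277, 239) = 1; s = -44, t = 51 (check: 277·(-44) + 239·51 = 1).


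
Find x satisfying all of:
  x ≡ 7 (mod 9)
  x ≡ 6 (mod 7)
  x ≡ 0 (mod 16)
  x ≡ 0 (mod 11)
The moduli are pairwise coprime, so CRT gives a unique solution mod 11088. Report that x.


Product of moduli M = 9 · 7 · 16 · 11 = 11088.
Merge one congruence at a time:
  Start: x ≡ 7 (mod 9).
  Combine with x ≡ 6 (mod 7); new modulus lcm = 63.
    Write x = 7 + 9·t and substitute into x ≡ 6 (mod 7): 9·t ≡ 6 − 7 = -1 (mod 7).
    Reduce coefficients mod 7: 2·t ≡ 6 (mod 7).
    The inverse of 2 mod 7 is 4 (since 2·4 = 8 = 1·7 + 1), so t ≡ 4·6 = 24 ≡ 3 (mod 7).
    Then x = 7 + 9·3 = 34, valid modulo lcm(9, 7) = 63: x ≡ 34 (mod 63).
  Combine with x ≡ 0 (mod 16); new modulus lcm = 1008.
    Write x = 34 + 63·t and substitute into x ≡ 0 (mod 16): 63·t ≡ 0 − 34 = -34 (mod 16).
    Reduce coefficients mod 16: 15·t ≡ 14 (mod 16).
    The inverse of 15 mod 16 is 15 (since 15·15 = 225 = 14·16 + 1), so t ≡ 15·14 = 210 ≡ 2 (mod 16).
    Then x = 34 + 63·2 = 160, valid modulo lcm(63, 16) = 1008: x ≡ 160 (mod 1008).
  Combine with x ≡ 0 (mod 11); new modulus lcm = 11088.
    Write x = 160 + 1008·t and substitute into x ≡ 0 (mod 11): 1008·t ≡ 0 − 160 = -160 (mod 11).
    Reduce coefficients mod 11: 7·t ≡ 5 (mod 11).
    The inverse of 7 mod 11 is 8 (since 7·8 = 56 = 5·11 + 1), so t ≡ 8·5 = 40 ≡ 7 (mod 11).
    Then x = 160 + 1008·7 = 7216, valid modulo lcm(1008, 11) = 11088: x ≡ 7216 (mod 11088).
Verify against each original: 7216 mod 9 = 7, 7216 mod 7 = 6, 7216 mod 16 = 0, 7216 mod 11 = 0.

x ≡ 7216 (mod 11088).


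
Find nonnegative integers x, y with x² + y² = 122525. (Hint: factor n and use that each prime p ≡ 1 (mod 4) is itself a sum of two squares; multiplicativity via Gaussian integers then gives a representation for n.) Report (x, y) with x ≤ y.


Step 1: Factor n = 122525 = 5^2 · 13^2 · 29.
Step 2: Check the mod-4 condition on each prime factor: 5 ≡ 1 (mod 4), exponent 2; 13 ≡ 1 (mod 4), exponent 2; 29 ≡ 1 (mod 4), exponent 1.
All primes ≡ 3 (mod 4) appear to even exponent (or don't appear), so by the two-squares theorem n IS expressible as a sum of two squares.
Step 3: Build a representation. Group n = k² · m with k = 5 and m = 13 · 13 · 29 = 4901 (a product of primes ≡ 1 (mod 4)); a representation of m scales to one of n via (k·x)² + (k·y)² = k²(x² + y²). Each prime p ≡ 1 (mod 4) is itself a sum of two squares; find a² by testing p − a² for a perfect square:
  13: 13 − 1² = 12, 13 − 2² = 9 = 3² ⇒ 13 = 2² + 3².
  29: 29 − 1² = 28, 29 − 2² = 25 = 5² ⇒ 29 = 2² + 5².
  Combine using the Brahmagupta–Fibonacci identity (a² + b²)(c² + d²) = (ac − bd)² + (ad + bc)² = (ac + bd)² + (ad − bc)²:
  13 · 13 = 169: from (2² + 3²)(2² + 3²), take (2·2 − 3·3, 2·3 + 3·2) = (4 − 9, 6 + 6) = (-5, 12); dropping signs (only squares matter) gives (5, 12); check 5² + 12² = 25 + 144 = 169 ✓.
  169 · 29 = 4901: from (5² + 12²)(2² + 5²), take (5·2 − 12·5, 5·5 + 12·2) = (10 − 60, 25 + 24) = (-50, 49); dropping signs (only squares matter) gives (50, 49); check 50² + 49² = 2500 + 2401 = 4901 ✓.
  Scale by k = 5: (5·50, 5·49) = (250, 245).
Step 4: Order so x ≤ y and verify: 245² + 250² = 60025 + 62500 = 122525 = n. ✓

n = 122525 = 245² + 250² (one valid representation with x ≤ y).


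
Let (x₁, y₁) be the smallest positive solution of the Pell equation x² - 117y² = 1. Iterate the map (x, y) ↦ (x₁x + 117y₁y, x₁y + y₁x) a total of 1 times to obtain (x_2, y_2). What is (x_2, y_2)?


Step 1: Find the fundamental solution (x₁, y₁) of x² - 117y² = 1.
  Expand √117 as a continued fraction. a₀ = ⌊√117⌋ = 10; iterate m_{k+1} = d_k·a_k − m_k, d_{k+1} = (117 − m_{k+1}²)/d_k, a_{k+1} = ⌊(a₀ + m_{k+1})/d_{k+1}⌋ (starting m₀ = 0, d₀ = 1), with convergents p_k = a_k·p_{k-1} + p_{k-2}, q_k = a_k·q_{k-1} + q_{k-2} (p₋₁ = 1, q₋₁ = 0):
  k = 0: a₀ = 10; p₀/q₀ = 10/1; p₀² − 117·q₀² = 100 − 117 = -17.
  k = 1: m = 10, d = 17, a = ⌊(10 + 10)/17⌋ = 1; p/q = (1·10 + 1)/(1·1 + 0) = 11/1; p² − 117·q² = 121 − 117 = 4.
  k = 2: m = 7, d = 4, a = ⌊(10 + 7)/4⌋ = 4; p/q = (4·11 + 10)/(4·1 + 1) = 54/5; p² − 117·q² = 2916 − 2925 = -9.
  k = 3: m = 9, d = 9, a = ⌊(10 + 9)/9⌋ = 2; p/q = (2·54 + 11)/(2·5 + 1) = 119/11; p² − 117·q² = 14161 − 14157 = 4.
  k = 4: m = 9, d = 4, a = ⌊(10 + 9)/4⌋ = 4; p/q = (4·119 + 54)/(4·11 + 5) = 530/49; p² − 117·q² = 280900 − 280917 = -17.
  k = 5: m = 7, d = 17, a = ⌊(10 + 7)/17⌋ = 1; p/q = (1·530 + 119)/(1·49 + 11) = 649/60; p² − 117·q² = 421201 − 421200 = 1.
  The first convergent with p² − 117·q² = 1 gives the fundamental solution (x₁, y₁) = (649, 60).
Step 2: Apply the recurrence (x_{n+1}, y_{n+1}) = (x₁x_n + 117y₁y_n, x₁y_n + y₁x_n) repeatedly.
  From (x_1, y_1) = (649, 60): x_2 = 649·649 + 117·60·60 = 842401; y_2 = 649·60 + 60·649 = 77880.
Step 3: Verify x_2² - 117·y_2² = 709639444801 - 709639444800 = 1 (should be 1). ✓

(x_1, y_1) = (649, 60); (x_2, y_2) = (842401, 77880).


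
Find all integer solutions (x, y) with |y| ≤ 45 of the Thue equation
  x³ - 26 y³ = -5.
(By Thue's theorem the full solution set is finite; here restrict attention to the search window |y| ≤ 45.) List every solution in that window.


The equation is x³ - 26y³ = -5. For fixed y, x³ = 26·y³ − 5, so a solution requires the RHS to be a perfect cube.
Strategy: iterate y from -45 to 45, compute RHS = 26·y³ − 5, and check whether it is a (positive or negative) perfect cube.
Check small values of y:
  y = 0: RHS = -5 is not a perfect cube.
  y = 1: RHS = 21 is not a perfect cube.
  y = -1: RHS = -31 is not a perfect cube.
  y = 2: RHS = 203 is not a perfect cube.
  y = -2: RHS = -213 is not a perfect cube.
  y = 3: RHS = 697 is not a perfect cube.
  y = -3: RHS = -707 is not a perfect cube.
Continuing the search up to |y| = 45 finds no solutions either.
No (x, y) in the scanned range satisfies the equation.

No integer solutions with |y| ≤ 45.


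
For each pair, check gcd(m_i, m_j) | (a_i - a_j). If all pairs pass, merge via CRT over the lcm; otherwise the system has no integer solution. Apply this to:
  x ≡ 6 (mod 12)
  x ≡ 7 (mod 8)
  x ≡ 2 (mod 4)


Moduli 12, 8, 4 are not pairwise coprime, so CRT works modulo lcm(m_i) when all pairwise compatibility conditions hold.
Pairwise compatibility: gcd(m_i, m_j) must divide a_i - a_j for every pair.
Merge one congruence at a time:
  Start: x ≡ 6 (mod 12).
  Combine with x ≡ 7 (mod 8): gcd(12, 8) = 4, and 7 - 6 = 1 is NOT divisible by 4.
    ⇒ system is inconsistent (no integer solution).

No solution (the system is inconsistent).


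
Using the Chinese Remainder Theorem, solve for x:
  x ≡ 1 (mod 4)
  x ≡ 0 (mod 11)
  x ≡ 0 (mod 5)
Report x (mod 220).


Moduli 4, 11, 5 are pairwise coprime; by CRT there is a unique solution modulo M = 4 · 11 · 5 = 220.
Solve pairwise, accumulating the modulus:
  Start with x ≡ 1 (mod 4).
  Combine with x ≡ 0 (mod 11): since gcd(4, 11) = 1, we get a unique residue mod 44.
    Write x = 1 + 4·t and substitute into x ≡ 0 (mod 11): 4·t ≡ 0 − 1 = -1 (mod 11).
    Reduce coefficients mod 11: 4·t ≡ 10 (mod 11).
    The inverse of 4 mod 11 is 3 (since 4·3 = 12 = 1·11 + 1), so t ≡ 3·10 = 30 ≡ 8 (mod 11).
    Then x = 1 + 4·8 = 33, valid modulo lcm(4, 11) = 44: x ≡ 33 (mod 44).
  Combine with x ≡ 0 (mod 5): since gcd(44, 5) = 1, we get a unique residue mod 220.
    Write x = 33 + 44·t and substitute into x ≡ 0 (mod 5): 44·t ≡ 0 − 33 = -33 (mod 5).
    Reduce coefficients mod 5: 4·t ≡ 2 (mod 5).
    The inverse of 4 mod 5 is 4 (since 4·4 = 16 = 3·5 + 1), so t ≡ 4·2 = 8 ≡ 3 (mod 5).
    Then x = 33 + 44·3 = 165, valid modulo lcm(44, 5) = 220: x ≡ 165 (mod 220).
Verify: 165 mod 4 = 1 ✓, 165 mod 11 = 0 ✓, 165 mod 5 = 0 ✓.

x ≡ 165 (mod 220).


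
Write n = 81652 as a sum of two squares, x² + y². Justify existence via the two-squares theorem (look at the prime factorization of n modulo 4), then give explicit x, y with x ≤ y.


Step 1: Factor n = 81652 = 2^2 · 137 · 149.
Step 2: Check the mod-4 condition on each prime factor: 2 = 2 (special); 137 ≡ 1 (mod 4), exponent 1; 149 ≡ 1 (mod 4), exponent 1.
All primes ≡ 3 (mod 4) appear to even exponent (or don't appear), so by the two-squares theorem n IS expressible as a sum of two squares.
Step 3: Build a representation. Group n = k² · m with k = 2 and m = 137 · 149 = 20413 (a product of primes ≡ 1 (mod 4)); a representation of m scales to one of n via (k·x)² + (k·y)² = k²(x² + y²). Each prime p ≡ 1 (mod 4) is itself a sum of two squares; find a² by testing p − a² for a perfect square:
  137: 137 − 1² = 136, 137 − 2² = 133, 137 − 3² = 128, 137 − 4² = 121 = 11² ⇒ 137 = 4² + 11².
  149: 149 − 1² = 148, 149 − 2² = 145, 149 − 3² = 140, 149 − 4² = 133, 149 − 5² = 124, 149 − 6² = 113, 149 − 7² = 100 = 10² ⇒ 149 = 7² + 10².
  Combine using the Brahmagupta–Fibonacci identity (a² + b²)(c² + d²) = (ac − bd)² + (ad + bc)² = (ac + bd)² + (ad − bc)²:
  137 · 149 = 20413: from (4² + 11²)(7² + 10²), take (4·7 − 11·10, 4·10 + 11·7) = (28 − 110, 40 + 77) = (-82, 117); dropping signs (only squares matter) gives (82, 117); check 82² + 117² = 6724 + 13689 = 20413 ✓.
  Scale by k = 2: (2·82, 2·117) = (164, 234).
Step 4: Order so x ≤ y and verify: 164² + 234² = 26896 + 54756 = 81652 = n. ✓

n = 81652 = 164² + 234² (one valid representation with x ≤ y).


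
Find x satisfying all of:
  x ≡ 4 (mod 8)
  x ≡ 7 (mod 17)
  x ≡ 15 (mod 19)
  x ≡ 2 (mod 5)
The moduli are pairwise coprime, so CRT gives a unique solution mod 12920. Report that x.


Product of moduli M = 8 · 17 · 19 · 5 = 12920.
Merge one congruence at a time:
  Start: x ≡ 4 (mod 8).
  Combine with x ≡ 7 (mod 17); new modulus lcm = 136.
    Write x = 4 + 8·t and substitute into x ≡ 7 (mod 17): 8·t ≡ 7 − 4 = 3 (mod 17).
    The inverse of 8 mod 17 is 15 (since 8·15 = 120 = 7·17 + 1), so t ≡ 15·3 = 45 ≡ 11 (mod 17).
    Then x = 4 + 8·11 = 92, valid modulo lcm(8, 17) = 136: x ≡ 92 (mod 136).
  Combine with x ≡ 15 (mod 19); new modulus lcm = 2584.
    Write x = 92 + 136·t and substitute into x ≡ 15 (mod 19): 136·t ≡ 15 − 92 = -77 (mod 19).
    Reduce coefficients mod 19: 3·t ≡ 18 (mod 19).
    The inverse of 3 mod 19 is 13 (since 3·13 = 39 = 2·19 + 1), so t ≡ 13·18 = 234 ≡ 6 (mod 19).
    Then x = 92 + 136·6 = 908, valid modulo lcm(136, 19) = 2584: x ≡ 908 (mod 2584).
  Combine with x ≡ 2 (mod 5); new modulus lcm = 12920.
    Write x = 908 + 2584·t and substitute into x ≡ 2 (mod 5): 2584·t ≡ 2 − 908 = -906 (mod 5).
    Reduce coefficients mod 5: 4·t ≡ 4 (mod 5).
    The inverse of 4 mod 5 is 4 (since 4·4 = 16 = 3·5 + 1), so t ≡ 4·4 = 16 ≡ 1 (mod 5).
    Then x = 908 + 2584·1 = 3492, valid modulo lcm(2584, 5) = 12920: x ≡ 3492 (mod 12920).
Verify against each original: 3492 mod 8 = 4, 3492 mod 17 = 7, 3492 mod 19 = 15, 3492 mod 5 = 2.

x ≡ 3492 (mod 12920).


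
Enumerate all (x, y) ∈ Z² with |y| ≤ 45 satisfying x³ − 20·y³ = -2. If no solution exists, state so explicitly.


The equation is x³ - 20y³ = -2. For fixed y, x³ = 20·y³ − 2, so a solution requires the RHS to be a perfect cube.
Strategy: iterate y from -45 to 45, compute RHS = 20·y³ − 2, and check whether it is a (positive or negative) perfect cube.
Check small values of y:
  y = 0: RHS = -2 is not a perfect cube.
  y = 1: RHS = 18 is not a perfect cube.
  y = -1: RHS = -22 is not a perfect cube.
  y = 2: RHS = 158 is not a perfect cube.
  y = -2: RHS = -162 is not a perfect cube.
  y = 3: RHS = 538 is not a perfect cube.
  y = -3: RHS = -542 is not a perfect cube.
Continuing the search up to |y| = 45 finds no solutions either.
No (x, y) in the scanned range satisfies the equation.

No integer solutions with |y| ≤ 45.


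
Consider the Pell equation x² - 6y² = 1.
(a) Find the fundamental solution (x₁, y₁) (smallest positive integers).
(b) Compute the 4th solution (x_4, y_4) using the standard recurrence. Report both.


Step 1: Find the fundamental solution (x₁, y₁) of x² - 6y² = 1.
  Expand √6 as a continued fraction. a₀ = ⌊√6⌋ = 2; iterate m_{k+1} = d_k·a_k − m_k, d_{k+1} = (6 − m_{k+1}²)/d_k, a_{k+1} = ⌊(a₀ + m_{k+1})/d_{k+1}⌋ (starting m₀ = 0, d₀ = 1), with convergents p_k = a_k·p_{k-1} + p_{k-2}, q_k = a_k·q_{k-1} + q_{k-2} (p₋₁ = 1, q₋₁ = 0):
  k = 0: a₀ = 2; p₀/q₀ = 2/1; p₀² − 6·q₀² = 4 − 6 = -2.
  k = 1: m = 2, d = 2, a = ⌊(2 + 2)/2⌋ = 2; p/q = (2·2 + 1)/(2·1 + 0) = 5/2; p² − 6·q² = 25 − 24 = 1.
  The first convergent with p² − 6·q² = 1 gives the fundamental solution (x₁, y₁) = (5, 2).
Step 2: Apply the recurrence (x_{n+1}, y_{n+1}) = (x₁x_n + 6y₁y_n, x₁y_n + y₁x_n) repeatedly.
  From (x_1, y_1) = (5, 2): x_2 = 5·5 + 6·2·2 = 49; y_2 = 5·2 + 2·5 = 20.
  From (x_2, y_2) = (49, 20): x_3 = 5·49 + 6·2·20 = 485; y_3 = 5·20 + 2·49 = 198.
  From (x_3, y_3) = (485, 198): x_4 = 5·485 + 6·2·198 = 4801; y_4 = 5·198 + 2·485 = 1960.
Step 3: Verify x_4² - 6·y_4² = 23049601 - 23049600 = 1 (should be 1). ✓

(x_1, y_1) = (5, 2); (x_4, y_4) = (4801, 1960).


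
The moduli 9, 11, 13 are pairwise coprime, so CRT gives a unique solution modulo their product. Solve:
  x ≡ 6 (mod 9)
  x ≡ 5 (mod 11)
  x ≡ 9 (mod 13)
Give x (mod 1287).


Moduli 9, 11, 13 are pairwise coprime; by CRT there is a unique solution modulo M = 9 · 11 · 13 = 1287.
Solve pairwise, accumulating the modulus:
  Start with x ≡ 6 (mod 9).
  Combine with x ≡ 5 (mod 11): since gcd(9, 11) = 1, we get a unique residue mod 99.
    Write x = 6 + 9·t and substitute into x ≡ 5 (mod 11): 9·t ≡ 5 − 6 = -1 (mod 11).
    Reduce coefficients mod 11: 9·t ≡ 10 (mod 11).
    The inverse of 9 mod 11 is 5 (since 9·5 = 45 = 4·11 + 1), so t ≡ 5·10 = 50 ≡ 6 (mod 11).
    Then x = 6 + 9·6 = 60, valid modulo lcm(9, 11) = 99: x ≡ 60 (mod 99).
  Combine with x ≡ 9 (mod 13): since gcd(99, 13) = 1, we get a unique residue mod 1287.
    Write x = 60 + 99·t and substitute into x ≡ 9 (mod 13): 99·t ≡ 9 − 60 = -51 (mod 13).
    Reduce coefficients mod 13: 8·t ≡ 1 (mod 13).
    The inverse of 8 mod 13 is 5 (since 8·5 = 40 = 3·13 + 1), so t ≡ 5·1 = 5 ≡ 5 (mod 13).
    Then x = 60 + 99·5 = 555, valid modulo lcm(99, 13) = 1287: x ≡ 555 (mod 1287).
Verify: 555 mod 9 = 6 ✓, 555 mod 11 = 5 ✓, 555 mod 13 = 9 ✓.

x ≡ 555 (mod 1287).


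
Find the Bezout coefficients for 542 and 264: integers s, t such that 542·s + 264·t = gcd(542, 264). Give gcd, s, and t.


Euclidean algorithm on (542, 264) — divide until remainder is 0:
  542 = 2 · 264 + 14
  264 = 18 · 14 + 12
  14 = 1 · 12 + 2
  12 = 6 · 2 + 0
gcd(542, 264) = 2.
Track Bezout coefficients alongside the remainders: start with r₀ = 542 = a·1 + b·0 (s = 1, t = 0) and r₁ = 264 = a·0 + b·1 (s = 0, t = 1); each new remainder r_{k+1} = r_{k-1} − q_k·r_k inherits s_{k+1} = s_{k-1} − q_k·s_k, t_{k+1} = t_{k-1} − q_k·t_k, so r_k = a·s_k + b·t_k at every step:
  q = 2: r = 14, s = 1 − 2·0 = 1, t = 0 − 2·1 = -2  (check: 542·1 + 264·(-2) = 14)
  q = 18: r = 12, s = 0 − 18·1 = -18, t = 1 − 18·(-2) = 37  (check: 542·(-18) + 264·37 = 12)
  q = 1: r = 2, s = 1 − 1·(-18) = 19, t = -2 − 1·37 = -39  (check: 542·19 + 264·(-39) = 2)
The row with r = 2 (the gcd) gives the Bezout coefficients s = 19, t = -39.
Result: 542 · (19) + 264 · (-39) = 2.

gcd(542, 264) = 2; s = 19, t = -39 (check: 542·19 + 264·(-39) = 2).
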